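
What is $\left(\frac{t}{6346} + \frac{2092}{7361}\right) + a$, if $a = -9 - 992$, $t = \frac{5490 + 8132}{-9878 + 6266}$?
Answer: $- \frac{12060563675345}{12051929748} \approx -1000.7$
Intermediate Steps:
$t = - \frac{973}{258}$ ($t = \frac{13622}{-3612} = 13622 \left(- \frac{1}{3612}\right) = - \frac{973}{258} \approx -3.7713$)
$a = -1001$ ($a = -9 - 992 = -1001$)
$\left(\frac{t}{6346} + \frac{2092}{7361}\right) + a = \left(- \frac{973}{258 \cdot 6346} + \frac{2092}{7361}\right) - 1001 = \left(\left(- \frac{973}{258}\right) \frac{1}{6346} + 2092 \cdot \frac{1}{7361}\right) - 1001 = \left(- \frac{973}{1637268} + \frac{2092}{7361}\right) - 1001 = \frac{3418002403}{12051929748} - 1001 = - \frac{12060563675345}{12051929748}$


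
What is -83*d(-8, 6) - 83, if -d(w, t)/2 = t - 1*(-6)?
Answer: 1909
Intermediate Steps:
d(w, t) = -12 - 2*t (d(w, t) = -2*(t - 1*(-6)) = -2*(t + 6) = -2*(6 + t) = -12 - 2*t)
-83*d(-8, 6) - 83 = -83*(-12 - 2*6) - 83 = -83*(-12 - 12) - 83 = -83*(-24) - 83 = 1992 - 83 = 1909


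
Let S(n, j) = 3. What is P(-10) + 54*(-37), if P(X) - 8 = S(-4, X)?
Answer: -1987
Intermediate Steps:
P(X) = 11 (P(X) = 8 + 3 = 11)
P(-10) + 54*(-37) = 11 + 54*(-37) = 11 - 1998 = -1987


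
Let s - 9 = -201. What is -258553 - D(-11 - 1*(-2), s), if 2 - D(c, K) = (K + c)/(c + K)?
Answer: -258554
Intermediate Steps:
s = -192 (s = 9 - 201 = -192)
D(c, K) = 1 (D(c, K) = 2 - (K + c)/(c + K) = 2 - (K + c)/(K + c) = 2 - 1*1 = 2 - 1 = 1)
-258553 - D(-11 - 1*(-2), s) = -258553 - 1*1 = -258553 - 1 = -258554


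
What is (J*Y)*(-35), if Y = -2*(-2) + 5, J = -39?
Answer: 12285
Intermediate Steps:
Y = 9 (Y = 4 + 5 = 9)
(J*Y)*(-35) = -39*9*(-35) = -351*(-35) = 12285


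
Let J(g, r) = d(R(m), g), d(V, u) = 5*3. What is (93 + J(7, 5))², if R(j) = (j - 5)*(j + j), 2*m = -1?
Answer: 11664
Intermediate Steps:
m = -½ (m = (½)*(-1) = -½ ≈ -0.50000)
R(j) = 2*j*(-5 + j) (R(j) = (-5 + j)*(2*j) = 2*j*(-5 + j))
d(V, u) = 15
J(g, r) = 15
(93 + J(7, 5))² = (93 + 15)² = 108² = 11664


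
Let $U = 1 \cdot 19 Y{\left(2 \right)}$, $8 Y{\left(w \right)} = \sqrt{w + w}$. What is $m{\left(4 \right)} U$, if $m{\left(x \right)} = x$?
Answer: $19$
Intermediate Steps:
$Y{\left(w \right)} = \frac{\sqrt{2} \sqrt{w}}{8}$ ($Y{\left(w \right)} = \frac{\sqrt{w + w}}{8} = \frac{\sqrt{2 w}}{8} = \frac{\sqrt{2} \sqrt{w}}{8}$)
$U = \frac{19}{4}$ ($U = 1 \cdot 19 \frac{\sqrt{2} \sqrt{2}}{8} = 19 \cdot \frac{1}{4} = \frac{19}{4} \approx 4.75$)
$m{\left(4 \right)} U = 4 \cdot \frac{19}{4} = 19$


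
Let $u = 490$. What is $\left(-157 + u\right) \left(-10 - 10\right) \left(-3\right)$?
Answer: $19980$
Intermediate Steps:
$\left(-157 + u\right) \left(-10 - 10\right) \left(-3\right) = \left(-157 + 490\right) \left(-10 - 10\right) \left(-3\right) = 333 \left(\left(-20\right) \left(-3\right)\right) = 333 \cdot 60 = 19980$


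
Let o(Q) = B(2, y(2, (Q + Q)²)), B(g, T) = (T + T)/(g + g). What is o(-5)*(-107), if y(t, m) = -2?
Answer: 107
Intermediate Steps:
B(g, T) = T/g (B(g, T) = (2*T)/((2*g)) = (2*T)*(1/(2*g)) = T/g)
o(Q) = -1 (o(Q) = -2/2 = -2*½ = -1)
o(-5)*(-107) = -1*(-107) = 107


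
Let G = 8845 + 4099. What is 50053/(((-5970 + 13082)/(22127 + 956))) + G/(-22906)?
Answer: 13232445509883/81453736 ≈ 1.6245e+5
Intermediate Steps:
G = 12944
50053/(((-5970 + 13082)/(22127 + 956))) + G/(-22906) = 50053/(((-5970 + 13082)/(22127 + 956))) + 12944/(-22906) = 50053/((7112/23083)) + 12944*(-1/22906) = 50053/((7112*(1/23083))) - 6472/11453 = 50053/(7112/23083) - 6472/11453 = 50053*(23083/7112) - 6472/11453 = 1155373399/7112 - 6472/11453 = 13232445509883/81453736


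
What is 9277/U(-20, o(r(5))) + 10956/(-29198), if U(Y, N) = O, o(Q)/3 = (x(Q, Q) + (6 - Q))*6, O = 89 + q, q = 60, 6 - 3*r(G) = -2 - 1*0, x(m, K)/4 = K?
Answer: 134618701/2175251 ≈ 61.887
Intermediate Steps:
x(m, K) = 4*K
r(G) = 8/3 (r(G) = 2 - (-2 - 1*0)/3 = 2 - (-2 + 0)/3 = 2 - ⅓*(-2) = 2 + ⅔ = 8/3)
O = 149 (O = 89 + 60 = 149)
o(Q) = 108 + 54*Q (o(Q) = 3*((4*Q + (6 - Q))*6) = 3*((6 + 3*Q)*6) = 3*(36 + 18*Q) = 108 + 54*Q)
U(Y, N) = 149
9277/U(-20, o(r(5))) + 10956/(-29198) = 9277/149 + 10956/(-29198) = 9277*(1/149) + 10956*(-1/29198) = 9277/149 - 5478/14599 = 134618701/2175251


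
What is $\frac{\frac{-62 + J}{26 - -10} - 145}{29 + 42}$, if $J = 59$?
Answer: $- \frac{1741}{852} \approx -2.0434$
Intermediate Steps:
$\frac{\frac{-62 + J}{26 - -10} - 145}{29 + 42} = \frac{\frac{-62 + 59}{26 - -10} - 145}{29 + 42} = \frac{- \frac{3}{26 + \left(-20 + 30\right)} - 145}{71} = \frac{- \frac{3}{26 + 10} - 145}{71} = \frac{- \frac{3}{36} - 145}{71} = \frac{\left(-3\right) \frac{1}{36} - 145}{71} = \frac{- \frac{1}{12} - 145}{71} = \frac{1}{71} \left(- \frac{1741}{12}\right) = - \frac{1741}{852}$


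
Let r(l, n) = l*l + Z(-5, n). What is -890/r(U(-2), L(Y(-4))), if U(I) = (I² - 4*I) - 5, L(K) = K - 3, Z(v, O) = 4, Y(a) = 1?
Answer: -890/53 ≈ -16.792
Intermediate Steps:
L(K) = -3 + K
U(I) = -5 + I² - 4*I
r(l, n) = 4 + l² (r(l, n) = l*l + 4 = l² + 4 = 4 + l²)
-890/r(U(-2), L(Y(-4))) = -890/(4 + (-5 + (-2)² - 4*(-2))²) = -890/(4 + (-5 + 4 + 8)²) = -890/(4 + 7²) = -890/(4 + 49) = -890/53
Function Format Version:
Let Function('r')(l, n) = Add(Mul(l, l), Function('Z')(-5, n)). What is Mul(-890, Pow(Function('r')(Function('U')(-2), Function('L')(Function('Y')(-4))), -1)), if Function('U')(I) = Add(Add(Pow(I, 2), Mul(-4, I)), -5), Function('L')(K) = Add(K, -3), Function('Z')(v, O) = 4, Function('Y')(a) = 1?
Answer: Rational(-890, 53) ≈ -16.792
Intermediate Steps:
Function('L')(K) = Add(-3, K)
Function('U')(I) = Add(-5, Pow(I, 2), Mul(-4, I))
Function('r')(l, n) = Add(4, Pow(l, 2)) (Function('r')(l, n) = Add(Mul(l, l), 4) = Add(Pow(l, 2), 4) = Add(4, Pow(l, 2)))
Mul(-890, Pow(Function('r')(Function('U')(-2), Function('L')(Function('Y')(-4))), -1)) = Mul(-890, Pow(Add(4, Pow(Add(-5, Pow(-2, 2), Mul(-4, -2)), 2)), -1)) = Mul(-890, Pow(Add(4, Pow(Add(-5, 4, 8), 2)), -1)) = Mul(-890, Pow(Add(4, Pow(7, 2)), -1)) = Mul(-890, Pow(Add(4, 49), -1)) = Mul(-890, Pow(53, -1)) = Mul(-890, Rational(1, 53)) = Rational(-890, 53)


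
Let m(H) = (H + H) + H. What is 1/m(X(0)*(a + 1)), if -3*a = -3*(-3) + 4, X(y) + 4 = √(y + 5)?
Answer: 2/55 + √5/110 ≈ 0.056692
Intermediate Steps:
X(y) = -4 + √(5 + y) (X(y) = -4 + √(y + 5) = -4 + √(5 + y))
a = -13/3 (a = -(-3*(-3) + 4)/3 = -(9 + 4)/3 = -⅓*13 = -13/3 ≈ -4.3333)
m(H) = 3*H (m(H) = 2*H + H = 3*H)
1/m(X(0)*(a + 1)) = 1/(3*((-4 + √(5 + 0))*(-13/3 + 1))) = 1/(3*((-4 + √5)*(-10/3))) = 1/(3*(40/3 - 10*√5/3)) = 1/(40 - 10*√5)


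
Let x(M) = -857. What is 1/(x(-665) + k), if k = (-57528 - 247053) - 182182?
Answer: -1/487620 ≈ -2.0508e-6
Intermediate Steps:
k = -486763 (k = -304581 - 182182 = -486763)
1/(x(-665) + k) = 1/(-857 - 486763) = 1/(-487620) = -1/487620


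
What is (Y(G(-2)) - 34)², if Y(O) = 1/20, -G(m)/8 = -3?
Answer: 461041/400 ≈ 1152.6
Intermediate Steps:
G(m) = 24 (G(m) = -8*(-3) = 24)
Y(O) = 1/20
(Y(G(-2)) - 34)² = (1/20 - 34)² = (-679/20)² = 461041/400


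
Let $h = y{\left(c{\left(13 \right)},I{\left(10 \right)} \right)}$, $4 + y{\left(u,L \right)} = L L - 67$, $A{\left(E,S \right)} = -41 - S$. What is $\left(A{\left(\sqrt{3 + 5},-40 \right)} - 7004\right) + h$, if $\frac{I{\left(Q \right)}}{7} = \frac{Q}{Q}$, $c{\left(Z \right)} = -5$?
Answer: $-7027$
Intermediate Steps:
$I{\left(Q \right)} = 7$ ($I{\left(Q \right)} = 7 \frac{Q}{Q} = 7 \cdot 1 = 7$)
$y{\left(u,L \right)} = -71 + L^{2}$ ($y{\left(u,L \right)} = -4 + \left(L L - 67\right) = -4 + \left(L^{2} - 67\right) = -4 + \left(-67 + L^{2}\right) = -71 + L^{2}$)
$h = -22$ ($h = -71 + 7^{2} = -71 + 49 = -22$)
$\left(A{\left(\sqrt{3 + 5},-40 \right)} - 7004\right) + h = \left(\left(-41 - -40\right) - 7004\right) - 22 = \left(\left(-41 + 40\right) - 7004\right) - 22 = \left(-1 - 7004\right) - 22 = -7005 - 22 = -7027$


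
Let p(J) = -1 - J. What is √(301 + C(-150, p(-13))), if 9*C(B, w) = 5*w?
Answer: √2769/3 ≈ 17.540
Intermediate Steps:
C(B, w) = 5*w/9 (C(B, w) = (5*w)/9 = 5*w/9)
√(301 + C(-150, p(-13))) = √(301 + 5*(-1 - 1*(-13))/9) = √(301 + 5*(-1 + 13)/9) = √(301 + (5/9)*12) = √(301 + 20/3) = √(923/3) = √2769/3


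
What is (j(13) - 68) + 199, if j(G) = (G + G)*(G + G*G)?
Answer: 4863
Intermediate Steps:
j(G) = 2*G*(G + G**2) (j(G) = (2*G)*(G + G**2) = 2*G*(G + G**2))
(j(13) - 68) + 199 = (2*13**2*(1 + 13) - 68) + 199 = (2*169*14 - 68) + 199 = (4732 - 68) + 199 = 4664 + 199 = 4863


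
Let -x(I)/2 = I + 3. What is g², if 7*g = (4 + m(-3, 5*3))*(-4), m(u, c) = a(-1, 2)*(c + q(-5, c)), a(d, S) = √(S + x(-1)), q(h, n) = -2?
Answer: -736/7 + 1664*I*√2/49 ≈ -105.14 + 48.026*I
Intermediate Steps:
x(I) = -6 - 2*I (x(I) = -2*(I + 3) = -2*(3 + I) = -6 - 2*I)
a(d, S) = √(-4 + S) (a(d, S) = √(S + (-6 - 2*(-1))) = √(S + (-6 + 2)) = √(S - 4) = √(-4 + S))
m(u, c) = I*√2*(-2 + c) (m(u, c) = √(-4 + 2)*(c - 2) = √(-2)*(-2 + c) = (I*√2)*(-2 + c) = I*√2*(-2 + c))
g = -16/7 - 52*I*√2/7 (g = ((4 + I*√2*(-2 + 5*3))*(-4))/7 = ((4 + I*√2*(-2 + 15))*(-4))/7 = ((4 + I*√2*13)*(-4))/7 = ((4 + 13*I*√2)*(-4))/7 = (-16 - 52*I*√2)/7 = -16/7 - 52*I*√2/7 ≈ -2.2857 - 10.506*I)
g² = (-16/7 - 52*I*√2/7)²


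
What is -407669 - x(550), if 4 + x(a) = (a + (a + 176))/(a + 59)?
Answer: -8561009/21 ≈ -4.0767e+5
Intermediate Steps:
x(a) = -4 + (176 + 2*a)/(59 + a) (x(a) = -4 + (a + (a + 176))/(a + 59) = -4 + (a + (176 + a))/(59 + a) = -4 + (176 + 2*a)/(59 + a))
-407669 - x(550) = -407669 - 2*(-30 - 1*550)/(59 + 550) = -407669 - 2*(-30 - 550)/609 = -407669 - 2*(-580)/609 = -407669 - 1*(-40/21) = -407669 + 40/21 = -8561009/21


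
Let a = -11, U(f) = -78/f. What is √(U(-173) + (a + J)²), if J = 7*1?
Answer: √492358/173 ≈ 4.0560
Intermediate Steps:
J = 7
√(U(-173) + (a + J)²) = √(-78/(-173) + (-11 + 7)²) = √(-78*(-1/173) + (-4)²) = √(78/173 + 16) = √(2846/173) = √492358/173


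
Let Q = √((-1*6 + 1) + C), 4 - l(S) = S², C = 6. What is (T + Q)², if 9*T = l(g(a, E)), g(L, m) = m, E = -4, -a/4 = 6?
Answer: ⅑ ≈ 0.11111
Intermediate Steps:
a = -24 (a = -4*6 = -24)
l(S) = 4 - S²
Q = 1 (Q = √((-1*6 + 1) + 6) = √((-6 + 1) + 6) = √(-5 + 6) = √1 = 1)
T = -4/3 (T = (4 - 1*(-4)²)/9 = (4 - 1*16)/9 = (4 - 16)/9 = (⅑)*(-12) = -4/3 ≈ -1.3333)
(T + Q)² = (-4/3 + 1)² = (-⅓)² = ⅑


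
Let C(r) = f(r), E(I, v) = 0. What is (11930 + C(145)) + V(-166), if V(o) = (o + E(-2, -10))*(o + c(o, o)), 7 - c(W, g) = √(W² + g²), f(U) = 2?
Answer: 38326 + 27556*√2 ≈ 77296.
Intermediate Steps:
c(W, g) = 7 - √(W² + g²)
C(r) = 2
V(o) = o*(7 + o - √2*√(o²)) (V(o) = (o + 0)*(o + (7 - √(o² + o²))) = o*(o + (7 - √(2*o²))) = o*(o + (7 - √2*√(o²))) = o*(7 + o - √2*√(o²)))
(11930 + C(145)) + V(-166) = (11930 + 2) - 166*(7 - 166 - √2*√((-166)²)) = 11932 - 166*(7 - 166 - √2*√27556) = 11932 - 166*(7 - 166 - 1*√2*166) = 11932 - 166*(7 - 166 - 166*√2) = 11932 - 166*(-159 - 166*√2) = 11932 + (26394 + 27556*√2) = 38326 + 27556*√2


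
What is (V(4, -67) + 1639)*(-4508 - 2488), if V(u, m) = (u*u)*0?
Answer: -11466444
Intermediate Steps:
V(u, m) = 0 (V(u, m) = u²*0 = 0)
(V(4, -67) + 1639)*(-4508 - 2488) = (0 + 1639)*(-4508 - 2488) = 1639*(-6996) = -11466444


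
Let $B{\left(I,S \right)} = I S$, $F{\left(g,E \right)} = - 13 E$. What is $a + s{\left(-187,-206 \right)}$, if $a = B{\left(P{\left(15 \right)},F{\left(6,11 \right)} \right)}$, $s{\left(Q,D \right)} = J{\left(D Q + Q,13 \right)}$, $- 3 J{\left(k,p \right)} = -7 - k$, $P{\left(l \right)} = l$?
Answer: $\frac{31907}{3} \approx 10636.0$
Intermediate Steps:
$J{\left(k,p \right)} = \frac{7}{3} + \frac{k}{3}$ ($J{\left(k,p \right)} = - \frac{-7 - k}{3} = \frac{7}{3} + \frac{k}{3}$)
$s{\left(Q,D \right)} = \frac{7}{3} + \frac{Q}{3} + \frac{D Q}{3}$ ($s{\left(Q,D \right)} = \frac{7}{3} + \frac{D Q + Q}{3} = \frac{7}{3} + \frac{Q + D Q}{3} = \frac{7}{3} + \left(\frac{Q}{3} + \frac{D Q}{3}\right) = \frac{7}{3} + \frac{Q}{3} + \frac{D Q}{3}$)
$a = -2145$ ($a = 15 \left(\left(-13\right) 11\right) = 15 \left(-143\right) = -2145$)
$a + s{\left(-187,-206 \right)} = -2145 + \left(\frac{7}{3} + \frac{1}{3} \left(-187\right) \left(1 - 206\right)\right) = -2145 + \left(\frac{7}{3} + \frac{1}{3} \left(-187\right) \left(-205\right)\right) = -2145 + \left(\frac{7}{3} + \frac{38335}{3}\right) = -2145 + \frac{38342}{3} = \frac{31907}{3}$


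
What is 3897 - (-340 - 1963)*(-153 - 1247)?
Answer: -3220303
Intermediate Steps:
3897 - (-340 - 1963)*(-153 - 1247) = 3897 - (-2303)*(-1400) = 3897 - 1*3224200 = 3897 - 3224200 = -3220303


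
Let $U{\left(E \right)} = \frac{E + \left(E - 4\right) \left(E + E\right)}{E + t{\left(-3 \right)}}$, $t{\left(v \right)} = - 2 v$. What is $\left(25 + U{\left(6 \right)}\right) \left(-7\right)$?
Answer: $- \frac{385}{2} \approx -192.5$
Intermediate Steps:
$U{\left(E \right)} = \frac{E + 2 E \left(-4 + E\right)}{6 + E}$ ($U{\left(E \right)} = \frac{E + \left(E - 4\right) \left(E + E\right)}{E - -6} = \frac{E + \left(-4 + E\right) 2 E}{E + 6} = \frac{E + 2 E \left(-4 + E\right)}{6 + E}$)
$\left(25 + U{\left(6 \right)}\right) \left(-7\right) = \left(25 + \frac{6 \left(-7 + 2 \cdot 6\right)}{6 + 6}\right) \left(-7\right) = \left(25 + \frac{6 \left(-7 + 12\right)}{12}\right) \left(-7\right) = \left(25 + 6 \cdot \frac{1}{12} \cdot 5\right) \left(-7\right) = \left(25 + \frac{5}{2}\right) \left(-7\right) = \frac{55}{2} \left(-7\right) = - \frac{385}{2}$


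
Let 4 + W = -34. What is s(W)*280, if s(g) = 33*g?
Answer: -351120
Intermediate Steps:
W = -38 (W = -4 - 34 = -38)
s(W)*280 = (33*(-38))*280 = -1254*280 = -351120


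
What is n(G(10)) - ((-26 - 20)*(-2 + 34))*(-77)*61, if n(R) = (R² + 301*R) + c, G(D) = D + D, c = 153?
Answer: -6907411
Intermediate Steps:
G(D) = 2*D
n(R) = 153 + R² + 301*R (n(R) = (R² + 301*R) + 153 = 153 + R² + 301*R)
n(G(10)) - ((-26 - 20)*(-2 + 34))*(-77)*61 = (153 + (2*10)² + 301*(2*10)) - ((-26 - 20)*(-2 + 34))*(-77)*61 = (153 + 20² + 301*20) - -46*32*(-77)*61 = (153 + 400 + 6020) - (-1472*(-77))*61 = 6573 - 113344*61 = 6573 - 1*6913984 = 6573 - 6913984 = -6907411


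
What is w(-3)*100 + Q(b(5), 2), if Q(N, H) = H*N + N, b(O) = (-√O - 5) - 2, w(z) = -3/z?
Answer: 79 - 3*√5 ≈ 72.292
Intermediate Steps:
b(O) = -7 - √O (b(O) = (-5 - √O) - 2 = -7 - √O)
Q(N, H) = N + H*N
w(-3)*100 + Q(b(5), 2) = -3/(-3)*100 + (-7 - √5)*(1 + 2) = -3*(-⅓)*100 + (-7 - √5)*3 = 1*100 + (-21 - 3*√5) = 100 + (-21 - 3*√5) = 79 - 3*√5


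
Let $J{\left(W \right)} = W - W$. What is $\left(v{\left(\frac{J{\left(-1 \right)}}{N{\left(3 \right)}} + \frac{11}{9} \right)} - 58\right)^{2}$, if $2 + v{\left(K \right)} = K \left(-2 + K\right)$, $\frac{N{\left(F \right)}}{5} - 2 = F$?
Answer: $\frac{24373969}{6561} \approx 3715.0$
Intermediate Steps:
$J{\left(W \right)} = 0$
$N{\left(F \right)} = 10 + 5 F$
$v{\left(K \right)} = -2 + K \left(-2 + K\right)$
$\left(v{\left(\frac{J{\left(-1 \right)}}{N{\left(3 \right)}} + \frac{11}{9} \right)} - 58\right)^{2} = \left(\left(-2 + \left(\frac{0}{10 + 5 \cdot 3} + \frac{11}{9}\right)^{2} - 2 \left(\frac{0}{10 + 5 \cdot 3} + \frac{11}{9}\right)\right) - 58\right)^{2} = \left(\left(-2 + \left(\frac{0}{10 + 15} + 11 \cdot \frac{1}{9}\right)^{2} - 2 \left(\frac{0}{10 + 15} + 11 \cdot \frac{1}{9}\right)\right) - 58\right)^{2} = \left(\left(-2 + \left(\frac{0}{25} + \frac{11}{9}\right)^{2} - 2 \left(\frac{0}{25} + \frac{11}{9}\right)\right) - 58\right)^{2} = \left(\left(-2 + \left(0 \cdot \frac{1}{25} + \frac{11}{9}\right)^{2} - 2 \left(0 \cdot \frac{1}{25} + \frac{11}{9}\right)\right) - 58\right)^{2} = \left(\left(-2 + \left(0 + \frac{11}{9}\right)^{2} - 2 \left(0 + \frac{11}{9}\right)\right) - 58\right)^{2} = \left(\left(-2 + \left(\frac{11}{9}\right)^{2} - \frac{22}{9}\right) - 58\right)^{2} = \left(\left(-2 + \frac{121}{81} - \frac{22}{9}\right) - 58\right)^{2} = \left(- \frac{239}{81} - 58\right)^{2} = \left(- \frac{4937}{81}\right)^{2} = \frac{24373969}{6561}$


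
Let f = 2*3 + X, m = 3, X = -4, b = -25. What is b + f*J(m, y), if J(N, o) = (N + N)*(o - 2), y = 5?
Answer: 11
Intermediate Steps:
J(N, o) = 2*N*(-2 + o) (J(N, o) = (2*N)*(-2 + o) = 2*N*(-2 + o))
f = 2 (f = 2*3 - 4 = 6 - 4 = 2)
b + f*J(m, y) = -25 + 2*(2*3*(-2 + 5)) = -25 + 2*(2*3*3) = -25 + 2*18 = -25 + 36 = 11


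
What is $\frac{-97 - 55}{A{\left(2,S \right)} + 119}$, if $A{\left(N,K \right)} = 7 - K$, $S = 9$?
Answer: $- \frac{152}{117} \approx -1.2991$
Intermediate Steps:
$\frac{-97 - 55}{A{\left(2,S \right)} + 119} = \frac{-97 - 55}{\left(7 - 9\right) + 119} = - \frac{152}{\left(7 - 9\right) + 119} = - \frac{152}{-2 + 119} = - \frac{152}{117}$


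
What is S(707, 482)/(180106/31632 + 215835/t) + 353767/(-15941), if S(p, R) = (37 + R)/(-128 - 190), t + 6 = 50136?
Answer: -554594668659561/24807984777175 ≈ -22.355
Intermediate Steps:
t = 50130 (t = -6 + 50136 = 50130)
S(p, R) = -37/318 - R/318 (S(p, R) = (37 + R)/(-318) = (37 + R)*(-1/318) = -37/318 - R/318)
S(707, 482)/(180106/31632 + 215835/t) + 353767/(-15941) = (-37/318 - 1/318*482)/(180106/31632 + 215835/50130) + 353767/(-15941) = (-37/318 - 241/159)/(180106*(1/31632) + 215835*(1/50130)) + 353767*(-1/15941) = -173/(106*(90053/15816 + 14389/3342)) - 353767/15941 = -173/(106*29362975/2936504) - 353767/15941 = -173/106*2936504/29362975 - 353767/15941 = -254007596/1556237675 - 353767/15941 = -554594668659561/24807984777175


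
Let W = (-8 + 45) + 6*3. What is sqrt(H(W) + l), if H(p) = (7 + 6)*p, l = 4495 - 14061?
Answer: I*sqrt(8851) ≈ 94.08*I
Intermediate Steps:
l = -9566
W = 55 (W = 37 + 18 = 55)
H(p) = 13*p
sqrt(H(W) + l) = sqrt(13*55 - 9566) = sqrt(715 - 9566) = sqrt(-8851) = I*sqrt(8851)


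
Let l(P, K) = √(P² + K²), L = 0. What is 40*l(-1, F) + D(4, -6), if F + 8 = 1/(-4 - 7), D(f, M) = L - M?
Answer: 6 + 40*√8042/11 ≈ 332.10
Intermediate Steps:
D(f, M) = -M (D(f, M) = 0 - M = -M)
F = -89/11 (F = -8 + 1/(-4 - 7) = -8 + 1/(-11) = -8 - 1/11 = -89/11 ≈ -8.0909)
l(P, K) = √(K² + P²)
40*l(-1, F) + D(4, -6) = 40*√((-89/11)² + (-1)²) - 1*(-6) = 40*√(7921/121 + 1) + 6 = 40*√(8042/121) + 6 = 40*(√8042/11) + 6 = 40*√8042/11 + 6 = 6 + 40*√8042/11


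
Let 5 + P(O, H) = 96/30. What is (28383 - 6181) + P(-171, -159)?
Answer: 111001/5 ≈ 22200.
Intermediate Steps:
P(O, H) = -9/5 (P(O, H) = -5 + 96/30 = -5 + 96*(1/30) = -5 + 16/5 = -9/5)
(28383 - 6181) + P(-171, -159) = (28383 - 6181) - 9/5 = 22202 - 9/5 = 111001/5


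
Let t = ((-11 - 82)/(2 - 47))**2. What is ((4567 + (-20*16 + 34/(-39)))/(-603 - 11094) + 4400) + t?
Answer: 797217464/181025 ≈ 4403.9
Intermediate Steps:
t = 961/225 (t = (-93/(-45))**2 = (-93*(-1/45))**2 = (31/15)**2 = 961/225 ≈ 4.2711)
((4567 + (-20*16 + 34/(-39)))/(-603 - 11094) + 4400) + t = ((4567 + (-20*16 + 34/(-39)))/(-603 - 11094) + 4400) + 961/225 = ((4567 + (-320 + 34*(-1/39)))/(-11697) + 4400) + 961/225 = ((4567 + (-320 - 34/39))*(-1/11697) + 4400) + 961/225 = ((4567 - 12514/39)*(-1/11697) + 4400) + 961/225 = ((165599/39)*(-1/11697) + 4400) + 961/225 = (-23657/65169 + 4400) + 961/225 = 286719943/65169 + 961/225 = 797217464/181025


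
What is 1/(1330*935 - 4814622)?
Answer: -1/3571072 ≈ -2.8003e-7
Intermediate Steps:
1/(1330*935 - 4814622) = 1/(1243550 - 4814622) = 1/(-3571072) = -1/3571072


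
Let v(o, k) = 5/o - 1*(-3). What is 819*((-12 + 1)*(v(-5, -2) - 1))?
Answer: -9009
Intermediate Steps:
v(o, k) = 3 + 5/o (v(o, k) = 5/o + 3 = 3 + 5/o)
819*((-12 + 1)*(v(-5, -2) - 1)) = 819*((-12 + 1)*((3 + 5/(-5)) - 1)) = 819*(-11*((3 + 5*(-⅕)) - 1)) = 819*(-11*((3 - 1) - 1)) = 819*(-11*(2 - 1)) = 819*(-11*1) = 819*(-11) = -9009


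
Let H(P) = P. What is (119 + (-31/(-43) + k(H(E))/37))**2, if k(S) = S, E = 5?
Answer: 36363057481/2531281 ≈ 14365.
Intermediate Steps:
(119 + (-31/(-43) + k(H(E))/37))**2 = (119 + (-31/(-43) + 5/37))**2 = (119 + (-31*(-1/43) + 5*(1/37)))**2 = (119 + (31/43 + 5/37))**2 = (119 + 1362/1591)**2 = (190691/1591)**2 = 36363057481/2531281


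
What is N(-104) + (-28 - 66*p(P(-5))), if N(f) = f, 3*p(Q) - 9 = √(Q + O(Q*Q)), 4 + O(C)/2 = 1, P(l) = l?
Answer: -330 - 22*I*√11 ≈ -330.0 - 72.966*I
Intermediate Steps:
O(C) = -6 (O(C) = -8 + 2*1 = -8 + 2 = -6)
p(Q) = 3 + √(-6 + Q)/3 (p(Q) = 3 + √(Q - 6)/3 = 3 + √(-6 + Q)/3)
N(-104) + (-28 - 66*p(P(-5))) = -104 + (-28 - 66*(3 + √(-6 - 5)/3)) = -104 + (-28 - 66*(3 + √(-11)/3)) = -104 + (-28 - 66*(3 + (I*√11)/3)) = -104 + (-28 - 66*(3 + I*√11/3)) = -104 + (-28 + (-198 - 22*I*√11)) = -104 + (-226 - 22*I*√11) = -330 - 22*I*√11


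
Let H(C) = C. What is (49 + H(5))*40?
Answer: 2160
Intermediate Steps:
(49 + H(5))*40 = (49 + 5)*40 = 54*40 = 2160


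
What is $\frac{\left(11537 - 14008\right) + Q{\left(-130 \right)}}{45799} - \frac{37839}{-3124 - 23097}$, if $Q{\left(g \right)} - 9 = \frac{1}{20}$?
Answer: $\frac{2566820877}{1847531660} \approx 1.3893$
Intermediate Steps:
$Q{\left(g \right)} = \frac{181}{20}$ ($Q{\left(g \right)} = 9 + \frac{1}{20} = \frac{181}{20}$)
$\frac{\left(11537 - 14008\right) + Q{\left(-130 \right)}}{45799} - \frac{37839}{-3124 - 23097} = \frac{\left(11537 - 14008\right) + \frac{181}{20}}{45799} - \frac{37839}{-3124 - 23097} = \left(-2471 + \frac{181}{20}\right) \frac{1}{45799} - \frac{37839}{-26221} = \left(- \frac{49239}{20}\right) \frac{1}{45799} - - \frac{37839}{26221} = - \frac{49239}{915980} + \frac{37839}{26221} = \frac{2566820877}{1847531660}$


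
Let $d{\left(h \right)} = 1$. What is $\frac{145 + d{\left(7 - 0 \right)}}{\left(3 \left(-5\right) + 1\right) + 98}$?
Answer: $\frac{73}{42} \approx 1.7381$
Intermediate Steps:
$\frac{145 + d{\left(7 - 0 \right)}}{\left(3 \left(-5\right) + 1\right) + 98} = \frac{145 + 1}{\left(3 \left(-5\right) + 1\right) + 98} = \frac{1}{\left(-15 + 1\right) + 98} \cdot 146 = \frac{1}{-14 + 98} \cdot 146 = \frac{1}{84} \cdot 146 = \frac{73}{42}$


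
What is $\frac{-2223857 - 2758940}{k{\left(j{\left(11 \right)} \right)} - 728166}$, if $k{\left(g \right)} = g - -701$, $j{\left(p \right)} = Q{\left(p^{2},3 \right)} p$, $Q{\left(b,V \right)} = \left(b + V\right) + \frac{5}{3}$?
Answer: $\frac{14948391}{2178248} \approx 6.8626$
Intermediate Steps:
$Q{\left(b,V \right)} = \frac{5}{3} + V + b$ ($Q{\left(b,V \right)} = \left(V + b\right) + 5 \cdot \frac{1}{3} = \left(V + b\right) + \frac{5}{3} = \frac{5}{3} + V + b$)
$j{\left(p \right)} = p \left(\frac{14}{3} + p^{2}\right)$ ($j{\left(p \right)} = \left(\frac{5}{3} + 3 + p^{2}\right) p = \left(\frac{14}{3} + p^{2}\right) p = p \left(\frac{14}{3} + p^{2}\right)$)
$k{\left(g \right)} = 701 + g$ ($k{\left(g \right)} = g + 701 = 701 + g$)
$\frac{-2223857 - 2758940}{k{\left(j{\left(11 \right)} \right)} - 728166} = \frac{-2223857 - 2758940}{\left(701 + 11 \left(\frac{14}{3} + 11^{2}\right)\right) - 728166} = - \frac{4982797}{\left(701 + 11 \left(\frac{14}{3} + 121\right)\right) - 728166} = - \frac{4982797}{\left(701 + 11 \cdot \frac{377}{3}\right) - 728166} = - \frac{4982797}{\left(701 + \frac{4147}{3}\right) - 728166} = - \frac{4982797}{\frac{6250}{3} - 728166} = - \frac{4982797}{- \frac{2178248}{3}} = \left(-4982797\right) \left(- \frac{3}{2178248}\right) = \frac{14948391}{2178248}$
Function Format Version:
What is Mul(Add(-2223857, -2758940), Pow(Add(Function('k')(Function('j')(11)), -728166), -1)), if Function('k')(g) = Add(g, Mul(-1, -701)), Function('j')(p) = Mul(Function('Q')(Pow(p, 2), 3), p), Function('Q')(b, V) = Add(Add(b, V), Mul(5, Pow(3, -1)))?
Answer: Rational(14948391, 2178248) ≈ 6.8626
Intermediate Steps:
Function('Q')(b, V) = Add(Rational(5, 3), V, b) (Function('Q')(b, V) = Add(Add(V, b), Mul(5, Rational(1, 3))) = Add(Add(V, b), Rational(5, 3)) = Add(Rational(5, 3), V, b))
Function('j')(p) = Mul(p, Add(Rational(14, 3), Pow(p, 2))) (Function('j')(p) = Mul(Add(Rational(5, 3), 3, Pow(p, 2)), p) = Mul(Add(Rational(14, 3), Pow(p, 2)), p) = Mul(p, Add(Rational(14, 3), Pow(p, 2))))
Function('k')(g) = Add(701, g) (Function('k')(g) = Add(g, 701) = Add(701, g))
Mul(Add(-2223857, -2758940), Pow(Add(Function('k')(Function('j')(11)), -728166), -1)) = Mul(Add(-2223857, -2758940), Pow(Add(Add(701, Mul(11, Add(Rational(14, 3), Pow(11, 2)))), -728166), -1)) = Mul(-4982797, Pow(Add(Add(701, Mul(11, Add(Rational(14, 3), 121))), -728166), -1)) = Mul(-4982797, Pow(Add(Add(701, Mul(11, Rational(377, 3))), -728166), -1)) = Mul(-4982797, Pow(Add(Add(701, Rational(4147, 3)), -728166), -1)) = Mul(-4982797, Pow(Add(Rational(6250, 3), -728166), -1)) = Mul(-4982797, Pow(Rational(-2178248, 3), -1)) = Mul(-4982797, Rational(-3, 2178248)) = Rational(14948391, 2178248)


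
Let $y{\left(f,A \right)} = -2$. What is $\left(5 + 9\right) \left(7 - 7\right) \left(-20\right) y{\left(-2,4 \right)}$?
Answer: $0$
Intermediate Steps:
$\left(5 + 9\right) \left(7 - 7\right) \left(-20\right) y{\left(-2,4 \right)} = \left(5 + 9\right) \left(7 - 7\right) \left(-20\right) \left(-2\right) = 14 \cdot 0 \left(-20\right) \left(-2\right) = 0 \left(-20\right) \left(-2\right) = 0 \left(-2\right) = 0$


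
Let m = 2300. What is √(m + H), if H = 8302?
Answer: 3*√1178 ≈ 102.97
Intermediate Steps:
√(m + H) = √(2300 + 8302) = √10602 = 3*√1178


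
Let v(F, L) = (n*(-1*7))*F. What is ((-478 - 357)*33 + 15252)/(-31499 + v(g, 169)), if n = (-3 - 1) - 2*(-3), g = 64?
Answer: 12303/32395 ≈ 0.37978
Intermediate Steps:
n = 2 (n = -4 + 6 = 2)
v(F, L) = -14*F (v(F, L) = (2*(-1*7))*F = (2*(-7))*F = -14*F)
((-478 - 357)*33 + 15252)/(-31499 + v(g, 169)) = ((-478 - 357)*33 + 15252)/(-31499 - 14*64) = (-835*33 + 15252)/(-31499 - 896) = (-27555 + 15252)/(-32395) = -12303*(-1/32395) = 12303/32395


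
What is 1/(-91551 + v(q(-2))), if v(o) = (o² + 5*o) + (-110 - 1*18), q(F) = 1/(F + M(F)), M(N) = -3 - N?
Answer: -9/825125 ≈ -1.0907e-5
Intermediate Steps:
q(F) = -⅓ (q(F) = 1/(F + (-3 - F)) = 1/(-3) = -⅓)
v(o) = -128 + o² + 5*o (v(o) = (o² + 5*o) + (-110 - 18) = (o² + 5*o) - 128 = -128 + o² + 5*o)
1/(-91551 + v(q(-2))) = 1/(-91551 + (-128 + (-⅓)² + 5*(-⅓))) = 1/(-91551 + (-128 + ⅑ - 5/3)) = 1/(-91551 - 1166/9) = 1/(-825125/9) = -9/825125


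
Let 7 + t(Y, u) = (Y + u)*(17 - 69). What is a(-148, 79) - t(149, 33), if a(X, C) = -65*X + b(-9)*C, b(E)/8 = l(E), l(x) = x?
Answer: 13403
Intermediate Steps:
b(E) = 8*E
a(X, C) = -72*C - 65*X (a(X, C) = -65*X + (8*(-9))*C = -65*X - 72*C = -72*C - 65*X)
t(Y, u) = -7 - 52*Y - 52*u (t(Y, u) = -7 + (Y + u)*(17 - 69) = -7 + (Y + u)*(-52) = -7 + (-52*Y - 52*u) = -7 - 52*Y - 52*u)
a(-148, 79) - t(149, 33) = (-72*79 - 65*(-148)) - (-7 - 52*149 - 52*33) = (-5688 + 9620) - (-7 - 7748 - 1716) = 3932 - 1*(-9471) = 3932 + 9471 = 13403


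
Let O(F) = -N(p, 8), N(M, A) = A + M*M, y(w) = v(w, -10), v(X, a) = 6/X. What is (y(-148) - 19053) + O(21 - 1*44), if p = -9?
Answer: -1416511/74 ≈ -19142.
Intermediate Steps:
y(w) = 6/w
N(M, A) = A + M**2
O(F) = -89 (O(F) = -(8 + (-9)**2) = -(8 + 81) = -1*89 = -89)
(y(-148) - 19053) + O(21 - 1*44) = (6/(-148) - 19053) - 89 = (6*(-1/148) - 19053) - 89 = (-3/74 - 19053) - 89 = -1409925/74 - 89 = -1416511/74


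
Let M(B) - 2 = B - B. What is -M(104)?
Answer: -2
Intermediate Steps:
M(B) = 2 (M(B) = 2 + (B - B) = 2 + 0 = 2)
-M(104) = -1*2 = -2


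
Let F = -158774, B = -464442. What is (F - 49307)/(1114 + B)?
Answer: 208081/463328 ≈ 0.44910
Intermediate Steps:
(F - 49307)/(1114 + B) = (-158774 - 49307)/(1114 - 464442) = -208081/(-463328) = -208081*(-1/463328) = 208081/463328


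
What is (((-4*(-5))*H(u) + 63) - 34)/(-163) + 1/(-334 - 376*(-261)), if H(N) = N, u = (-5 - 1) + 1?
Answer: 13157173/30205530 ≈ 0.43559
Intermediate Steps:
u = -5 (u = -6 + 1 = -5)
(((-4*(-5))*H(u) + 63) - 34)/(-163) + 1/(-334 - 376*(-261)) = ((-4*(-5)*(-5) + 63) - 34)/(-163) + 1/(-334 - 376*(-261)) = ((20*(-5) + 63) - 34)*(-1/163) - 1/261/(-710) = ((-100 + 63) - 34)*(-1/163) - 1/710*(-1/261) = (-37 - 34)*(-1/163) + 1/185310 = -71*(-1/163) + 1/185310 = 71/163 + 1/185310 = 13157173/30205530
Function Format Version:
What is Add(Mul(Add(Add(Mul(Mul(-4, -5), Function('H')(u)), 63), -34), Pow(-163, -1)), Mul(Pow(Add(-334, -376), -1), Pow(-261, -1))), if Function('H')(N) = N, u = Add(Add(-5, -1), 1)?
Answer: Rational(13157173, 30205530) ≈ 0.43559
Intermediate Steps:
u = -5 (u = Add(-6, 1) = -5)
Add(Mul(Add(Add(Mul(Mul(-4, -5), Function('H')(u)), 63), -34), Pow(-163, -1)), Mul(Pow(Add(-334, -376), -1), Pow(-261, -1))) = Add(Mul(Add(Add(Mul(Mul(-4, -5), -5), 63), -34), Pow(-163, -1)), Mul(Pow(Add(-334, -376), -1), Pow(-261, -1))) = Add(Mul(Add(Add(Mul(20, -5), 63), -34), Rational(-1, 163)), Mul(Pow(-710, -1), Rational(-1, 261))) = Add(Mul(Add(Add(-100, 63), -34), Rational(-1, 163)), Mul(Rational(-1, 710), Rational(-1, 261))) = Add(Mul(Add(-37, -34), Rational(-1, 163)), Rational(1, 185310)) = Add(Mul(-71, Rational(-1, 163)), Rational(1, 185310)) = Add(Rational(71, 163), Rational(1, 185310)) = Rational(13157173, 30205530)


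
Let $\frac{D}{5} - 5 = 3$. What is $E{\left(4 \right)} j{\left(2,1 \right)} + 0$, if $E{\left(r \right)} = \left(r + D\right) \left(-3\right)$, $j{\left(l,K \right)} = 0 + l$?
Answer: $-264$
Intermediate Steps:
$D = 40$ ($D = 25 + 5 \cdot 3 = 25 + 15 = 40$)
$j{\left(l,K \right)} = l$
$E{\left(r \right)} = -120 - 3 r$ ($E{\left(r \right)} = \left(r + 40\right) \left(-3\right) = \left(40 + r\right) \left(-3\right) = -120 - 3 r$)
$E{\left(4 \right)} j{\left(2,1 \right)} + 0 = \left(-120 - 12\right) 2 + 0 = \left(-132\right) 2 + 0 = -264 + 0 = -264$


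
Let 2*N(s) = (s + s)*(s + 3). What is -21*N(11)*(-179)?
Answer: 578886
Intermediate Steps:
N(s) = s*(3 + s) (N(s) = ((s + s)*(s + 3))/2 = ((2*s)*(3 + s))/2 = (2*s*(3 + s))/2 = s*(3 + s))
-21*N(11)*(-179) = -231*(3 + 11)*(-179) = -231*14*(-179) = -21*154*(-179) = -3234*(-179) = 578886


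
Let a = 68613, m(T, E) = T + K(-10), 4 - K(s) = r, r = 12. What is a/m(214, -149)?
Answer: 68613/206 ≈ 333.07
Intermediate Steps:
K(s) = -8 (K(s) = 4 - 1*12 = 4 - 12 = -8)
m(T, E) = -8 + T (m(T, E) = T - 8 = -8 + T)
a/m(214, -149) = 68613/(-8 + 214) = 68613/206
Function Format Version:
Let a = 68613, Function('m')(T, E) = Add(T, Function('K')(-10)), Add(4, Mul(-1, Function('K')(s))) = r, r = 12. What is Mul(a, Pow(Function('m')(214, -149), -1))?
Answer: Rational(68613, 206) ≈ 333.07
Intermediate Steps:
Function('K')(s) = -8 (Function('K')(s) = Add(4, Mul(-1, 12)) = Add(4, -12) = -8)
Function('m')(T, E) = Add(-8, T) (Function('m')(T, E) = Add(T, -8) = Add(-8, T))
Mul(a, Pow(Function('m')(214, -149), -1)) = Mul(68613, Pow(Add(-8, 214), -1)) = Mul(68613, Pow(206, -1)) = Mul(68613, Rational(1, 206)) = Rational(68613, 206)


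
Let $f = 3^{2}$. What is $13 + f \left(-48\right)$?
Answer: $-419$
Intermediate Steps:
$f = 9$
$13 + f \left(-48\right) = 13 + 9 \left(-48\right) = 13 - 432 = -419$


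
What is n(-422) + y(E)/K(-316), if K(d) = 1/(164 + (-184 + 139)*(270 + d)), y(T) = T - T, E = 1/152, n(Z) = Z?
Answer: -422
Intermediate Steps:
E = 1/152 ≈ 0.0065789
y(T) = 0
K(d) = 1/(-11986 - 45*d) (K(d) = 1/(164 - 45*(270 + d)) = 1/(164 + (-12150 - 45*d)) = 1/(-11986 - 45*d))
n(-422) + y(E)/K(-316) = -422 + 0/((-1/(11986 + 45*(-316)))) = -422 + 0/((-1/(11986 - 14220))) = -422 + 0/((-1/(-2234))) = -422 + 0/((-1*(-1/2234))) = -422 + 0/(1/2234) = -422 + 0*2234 = -422 + 0 = -422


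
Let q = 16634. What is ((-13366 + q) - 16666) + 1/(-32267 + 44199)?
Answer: -159864935/11932 ≈ -13398.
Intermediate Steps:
((-13366 + q) - 16666) + 1/(-32267 + 44199) = ((-13366 + 16634) - 16666) + 1/(-32267 + 44199) = (3268 - 16666) + 1/11932 = -13398 + 1/11932 = -159864935/11932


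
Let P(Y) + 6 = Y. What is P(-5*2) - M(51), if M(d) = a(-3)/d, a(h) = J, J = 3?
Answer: -273/17 ≈ -16.059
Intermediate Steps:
P(Y) = -6 + Y
a(h) = 3
M(d) = 3/d
P(-5*2) - M(51) = (-6 - 5*2) - 3/51 = (-6 - 10) - 3/51 = -16 - 1*1/17 = -16 - 1/17 = -273/17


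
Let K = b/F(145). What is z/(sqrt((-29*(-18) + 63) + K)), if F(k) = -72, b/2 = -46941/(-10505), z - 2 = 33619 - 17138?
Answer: 32966*sqrt(2323583711295)/73729453 ≈ 681.56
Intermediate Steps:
z = 16483 (z = 2 + (33619 - 17138) = 2 + 16481 = 16483)
b = 93882/10505 (b = 2*(-46941/(-10505)) = 2*(-46941*(-1/10505)) = 2*(46941/10505) = 93882/10505 ≈ 8.9369)
K = -15647/126060 (K = (93882/10505)/(-72) = (93882/10505)*(-1/72) = -15647/126060 ≈ -0.12412)
z/(sqrt((-29*(-18) + 63) + K)) = 16483/(sqrt((-29*(-18) + 63) - 15647/126060)) = 16483/(sqrt((522 + 63) - 15647/126060)) = 16483/(sqrt(585 - 15647/126060)) = 16483/(sqrt(73729453/126060)) = 16483/((sqrt(2323583711295)/63030)) = 16483*(2*sqrt(2323583711295)/73729453) = 32966*sqrt(2323583711295)/73729453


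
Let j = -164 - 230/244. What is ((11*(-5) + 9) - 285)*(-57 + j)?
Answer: 8962487/122 ≈ 73463.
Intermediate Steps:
j = -20123/122 (j = -164 - 230*1/244 = -164 - 115/122 = -20123/122 ≈ -164.94)
((11*(-5) + 9) - 285)*(-57 + j) = ((11*(-5) + 9) - 285)*(-57 - 20123/122) = ((-55 + 9) - 285)*(-27077/122) = (-46 - 285)*(-27077/122) = -331*(-27077/122) = 8962487/122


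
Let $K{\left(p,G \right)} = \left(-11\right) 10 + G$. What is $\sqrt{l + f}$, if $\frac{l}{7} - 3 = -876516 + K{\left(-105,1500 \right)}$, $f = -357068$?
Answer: $i \sqrt{6482929} \approx 2546.2 i$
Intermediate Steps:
$K{\left(p,G \right)} = -110 + G$
$l = -6125861$ ($l = 21 + 7 \left(-876516 + \left(-110 + 1500\right)\right) = 21 + 7 \left(-876516 + 1390\right) = 21 + 7 \left(-875126\right) = 21 - 6125882 = -6125861$)
$\sqrt{l + f} = \sqrt{-6125861 - 357068} = \sqrt{-6482929} = i \sqrt{6482929}$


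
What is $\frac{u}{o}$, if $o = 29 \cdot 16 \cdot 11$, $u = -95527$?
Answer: $- \frac{95527}{5104} \approx -18.716$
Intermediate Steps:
$o = 5104$ ($o = 464 \cdot 11 = 5104$)
$\frac{u}{o} = - \frac{95527}{5104}$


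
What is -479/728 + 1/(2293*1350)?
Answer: -741383861/1126780200 ≈ -0.65797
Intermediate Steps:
-479/728 + 1/(2293*1350) = -479*1/728 + (1/2293)*(1/1350) = -479/728 + 1/3095550 = -741383861/1126780200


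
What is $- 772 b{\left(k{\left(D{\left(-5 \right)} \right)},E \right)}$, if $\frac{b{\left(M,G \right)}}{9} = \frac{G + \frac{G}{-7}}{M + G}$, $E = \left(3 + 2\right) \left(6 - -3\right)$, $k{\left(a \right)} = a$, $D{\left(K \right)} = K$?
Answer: $- \frac{46899}{7} \approx -6699.9$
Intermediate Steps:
$E = 45$ ($E = 5 \left(6 + 3\right) = 5 \cdot 9 = 45$)
$b{\left(M,G \right)} = \frac{54 G}{7 \left(G + M\right)}$ ($b{\left(M,G \right)} = 9 \frac{G + \frac{G}{-7}}{M + G} = 9 \frac{G + G \left(- \frac{1}{7}\right)}{G + M} = 9 \frac{G - \frac{G}{7}}{G + M} = 9 \frac{\frac{6}{7} G}{G + M} = 9 \frac{6 G}{7 \left(G + M\right)} = \frac{54 G}{7 \left(G + M\right)}$)
$- 772 b{\left(k{\left(D{\left(-5 \right)} \right)},E \right)} = - 772 \cdot \frac{54}{7} \cdot 45 \frac{1}{45 - 5} = - 772 \cdot \frac{54}{7} \cdot 45 \cdot \frac{1}{40} = \left(-772\right) \frac{243}{28} = - \frac{46899}{7}$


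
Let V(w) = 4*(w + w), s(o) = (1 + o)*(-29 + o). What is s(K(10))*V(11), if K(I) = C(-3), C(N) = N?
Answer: 5632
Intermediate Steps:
K(I) = -3
V(w) = 8*w (V(w) = 4*(2*w) = 8*w)
s(K(10))*V(11) = (-29 + (-3)² - 28*(-3))*(8*11) = (-29 + 9 + 84)*88 = 64*88 = 5632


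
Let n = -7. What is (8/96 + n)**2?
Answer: 6889/144 ≈ 47.840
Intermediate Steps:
(8/96 + n)**2 = (8/96 - 7)**2 = (8*(1/96) - 7)**2 = (1/12 - 7)**2 = (-83/12)**2 = 6889/144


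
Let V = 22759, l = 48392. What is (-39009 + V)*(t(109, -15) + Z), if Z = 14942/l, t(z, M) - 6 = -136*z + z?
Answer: 2891618380625/12098 ≈ 2.3902e+8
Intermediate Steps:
t(z, M) = 6 - 135*z (t(z, M) = 6 + (-136*z + z) = 6 - 135*z)
Z = 7471/24196 (Z = 14942/48392 = 14942*(1/48392) = 7471/24196 ≈ 0.30877)
(-39009 + V)*(t(109, -15) + Z) = (-39009 + 22759)*((6 - 135*109) + 7471/24196) = -16250*((6 - 14715) + 7471/24196) = -16250*(-14709 + 7471/24196) = -16250*(-355891493/24196) = 2891618380625/12098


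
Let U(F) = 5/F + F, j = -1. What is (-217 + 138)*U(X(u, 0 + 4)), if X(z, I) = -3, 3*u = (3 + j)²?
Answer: 1106/3 ≈ 368.67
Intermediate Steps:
u = 4/3 (u = (3 - 1)²/3 = (⅓)*2² = (⅓)*4 = 4/3 ≈ 1.3333)
U(F) = F + 5/F
(-217 + 138)*U(X(u, 0 + 4)) = (-217 + 138)*(-3 + 5/(-3)) = -79*(-3 + 5*(-⅓)) = -79*(-3 - 5/3) = -79*(-14/3) = 1106/3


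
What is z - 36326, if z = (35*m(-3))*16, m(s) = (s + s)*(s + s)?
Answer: -16166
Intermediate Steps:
m(s) = 4*s² (m(s) = (2*s)*(2*s) = 4*s²)
z = 20160 (z = (35*(4*(-3)²))*16 = (35*(4*9))*16 = (35*36)*16 = 1260*16 = 20160)
z - 36326 = 20160 - 36326 = -16166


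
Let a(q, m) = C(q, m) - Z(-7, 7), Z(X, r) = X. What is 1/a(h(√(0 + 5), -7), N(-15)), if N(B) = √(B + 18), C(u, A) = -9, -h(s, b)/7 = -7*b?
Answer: -½ ≈ -0.50000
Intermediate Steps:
h(s, b) = 49*b (h(s, b) = -(-49)*b = 49*b)
N(B) = √(18 + B)
a(q, m) = -2 (a(q, m) = -9 - 1*(-7) = -9 + 7 = -2)
1/a(h(√(0 + 5), -7), N(-15)) = 1/(-2) = -½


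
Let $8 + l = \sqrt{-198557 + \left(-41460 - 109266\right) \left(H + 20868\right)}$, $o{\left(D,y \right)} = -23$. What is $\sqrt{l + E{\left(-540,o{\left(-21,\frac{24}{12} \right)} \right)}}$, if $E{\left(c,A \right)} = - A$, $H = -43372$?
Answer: $\sqrt{15 + \sqrt{3391739347}} \approx 241.36$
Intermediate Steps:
$l = -8 + \sqrt{3391739347}$ ($l = -8 + \sqrt{-198557 + \left(-41460 - 109266\right) \left(-43372 + 20868\right)} = -8 + \sqrt{-198557 - -3391937904} = -8 + \sqrt{-198557 + 3391937904} = -8 + \sqrt{3391739347} \approx 58231.0$)
$\sqrt{l + E{\left(-540,o{\left(-21,\frac{24}{12} \right)} \right)}} = \sqrt{\left(-8 + \sqrt{3391739347}\right) - -23} = \sqrt{\left(-8 + \sqrt{3391739347}\right) + 23} = \sqrt{15 + \sqrt{3391739347}}$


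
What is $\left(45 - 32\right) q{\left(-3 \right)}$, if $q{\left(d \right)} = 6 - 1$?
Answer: $65$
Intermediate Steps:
$q{\left(d \right)} = 5$
$\left(45 - 32\right) q{\left(-3 \right)} = \left(45 - 32\right) 5 = 13 \cdot 5 = 65$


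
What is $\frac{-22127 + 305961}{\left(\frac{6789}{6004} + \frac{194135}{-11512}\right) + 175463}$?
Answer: $\frac{4904513009008}{3031643156163} \approx 1.6178$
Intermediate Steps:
$\frac{-22127 + 305961}{\left(\frac{6789}{6004} + \frac{194135}{-11512}\right) + 175463} = \frac{283834}{\left(6789 \cdot \frac{1}{6004} + 194135 \left(- \frac{1}{11512}\right)\right) + 175463} = \frac{283834}{\left(\frac{6789}{6004} - \frac{194135}{11512}\right) + 175463} = \frac{283834}{- \frac{271857893}{17279512} + 175463} = \frac{283834}{\frac{3031643156163}{17279512}} = 283834 \cdot \frac{17279512}{3031643156163} = \frac{4904513009008}{3031643156163}$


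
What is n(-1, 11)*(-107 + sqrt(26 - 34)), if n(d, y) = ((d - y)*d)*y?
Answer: -14124 + 264*I*sqrt(2) ≈ -14124.0 + 373.35*I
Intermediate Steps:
n(d, y) = d*y*(d - y) (n(d, y) = (d*(d - y))*y = d*y*(d - y))
n(-1, 11)*(-107 + sqrt(26 - 34)) = (-1*11*(-1 - 1*11))*(-107 + sqrt(26 - 34)) = (-1*11*(-1 - 11))*(-107 + sqrt(-8)) = (-1*11*(-12))*(-107 + 2*I*sqrt(2)) = 132*(-107 + 2*I*sqrt(2)) = -14124 + 264*I*sqrt(2)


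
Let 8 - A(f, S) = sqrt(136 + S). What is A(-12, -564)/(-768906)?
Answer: -4/384453 + I*sqrt(107)/384453 ≈ -1.0404e-5 + 2.6906e-5*I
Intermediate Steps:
A(f, S) = 8 - sqrt(136 + S)
A(-12, -564)/(-768906) = (8 - sqrt(136 - 564))/(-768906) = (8 - sqrt(-428))*(-1/768906) = (8 - 2*I*sqrt(107))*(-1/768906) = -4/384453 + I*sqrt(107)/384453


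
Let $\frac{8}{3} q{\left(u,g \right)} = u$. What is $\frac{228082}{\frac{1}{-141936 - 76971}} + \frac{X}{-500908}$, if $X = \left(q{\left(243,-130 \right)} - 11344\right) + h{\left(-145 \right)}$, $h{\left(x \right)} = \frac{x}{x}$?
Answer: $- \frac{200077667909570721}{4007264} \approx -4.9929 \cdot 10^{10}$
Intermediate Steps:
$h{\left(x \right)} = 1$
$q{\left(u,g \right)} = \frac{3 u}{8}$
$X = - \frac{90015}{8}$ ($X = \left(\frac{3}{8} \cdot 243 - 11344\right) + 1 = \left(\frac{729}{8} - 11344\right) + 1 = - \frac{90023}{8} + 1 = - \frac{90015}{8} \approx -11252.0$)
$\frac{228082}{\frac{1}{-141936 - 76971}} + \frac{X}{-500908} = \frac{228082}{\frac{1}{-141936 - 76971}} - \frac{90015}{8 \left(-500908\right)} = \frac{228082}{\frac{1}{-141936 + \left(-211393 + 134422\right)}} - - \frac{90015}{4007264} = \frac{228082}{\frac{1}{-141936 - 76971}} + \frac{90015}{4007264} = \frac{228082}{\frac{1}{-218907}} + \frac{90015}{4007264} = \frac{228082}{- \frac{1}{218907}} + \frac{90015}{4007264} = 228082 \left(-218907\right) + \frac{90015}{4007264} = -49928746374 + \frac{90015}{4007264} = - \frac{200077667909570721}{4007264}$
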